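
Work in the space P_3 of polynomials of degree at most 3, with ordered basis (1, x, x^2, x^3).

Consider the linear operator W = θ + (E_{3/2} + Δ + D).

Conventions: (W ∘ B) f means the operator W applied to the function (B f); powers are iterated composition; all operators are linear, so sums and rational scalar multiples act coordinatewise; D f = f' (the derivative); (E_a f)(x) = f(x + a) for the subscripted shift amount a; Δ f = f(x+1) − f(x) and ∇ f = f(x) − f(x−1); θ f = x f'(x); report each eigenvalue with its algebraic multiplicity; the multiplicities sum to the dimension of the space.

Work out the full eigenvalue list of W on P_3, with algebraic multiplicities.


λ = 1 (multiplicity 1), λ = 2 (multiplicity 1), λ = 3 (multiplicity 1), λ = 4 (multiplicity 1)

image of 1: 1
image of x: 2x + 7/2
image of x^2: 3x^2 + 7x + 13/4
image of x^3: 4x^3 + (21/2)x^2 + (39/4)x + 35/8
the matrix is upper triangular; its diagonal is (1, 2, 3, 4)
for a triangular matrix the eigenvalues are the diagonal entries, with algebraic multiplicity their repetition count


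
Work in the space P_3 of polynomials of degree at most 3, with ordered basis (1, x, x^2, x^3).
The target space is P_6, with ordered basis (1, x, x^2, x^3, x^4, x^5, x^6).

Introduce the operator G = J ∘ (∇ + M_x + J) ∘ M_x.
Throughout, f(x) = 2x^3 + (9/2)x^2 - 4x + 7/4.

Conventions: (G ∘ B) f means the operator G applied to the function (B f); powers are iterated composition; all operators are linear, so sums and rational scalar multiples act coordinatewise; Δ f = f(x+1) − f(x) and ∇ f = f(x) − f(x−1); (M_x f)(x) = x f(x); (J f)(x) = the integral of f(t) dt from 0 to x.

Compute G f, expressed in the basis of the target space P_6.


the result is g(x) = (2/5)x^6 + (9/8)x^5 + (2/3)x^4 + (11/8)x^3 - (27/4)x^2 + (33/4)x

M_x f = 2x^4 + (9/2)x^3 - 4x^2 + (7/4)x
∇ M_x f = 8x^3 + (3/2)x^2 - (27/2)x + 33/4
M_x M_x f = 2x^5 + (9/2)x^4 - 4x^3 + (7/4)x^2
J M_x f = (2/5)x^5 + (9/8)x^4 - (4/3)x^3 + (7/8)x^2
(∇ + M_x + J) M_x f = (12/5)x^5 + (45/8)x^4 + (8/3)x^3 + (33/8)x^2 - (27/2)x + 33/4
J (∇ + M_x + J) M_x f = (2/5)x^6 + (9/8)x^5 + (2/3)x^4 + (11/8)x^3 - (27/4)x^2 + (33/4)x


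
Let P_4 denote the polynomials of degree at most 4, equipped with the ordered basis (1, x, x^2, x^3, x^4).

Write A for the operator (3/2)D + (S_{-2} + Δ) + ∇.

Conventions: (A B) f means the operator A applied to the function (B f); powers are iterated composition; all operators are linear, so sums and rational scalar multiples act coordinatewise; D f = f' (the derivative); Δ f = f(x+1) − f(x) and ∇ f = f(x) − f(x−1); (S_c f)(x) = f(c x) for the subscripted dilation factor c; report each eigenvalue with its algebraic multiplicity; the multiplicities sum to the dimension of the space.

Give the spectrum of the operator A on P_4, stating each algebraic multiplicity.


λ = -8 (multiplicity 1), λ = -2 (multiplicity 1), λ = 1 (multiplicity 1), λ = 4 (multiplicity 1), λ = 16 (multiplicity 1)

image of 1: 1
image of x: -2x + 7/2
image of x^2: 4x^2 + 7x
image of x^3: -8x^3 + (21/2)x^2 + 2
image of x^4: 16x^4 + 14x^3 + 8x
the matrix is upper triangular; its diagonal is (1, -2, 4, -8, 16)
for a triangular matrix the eigenvalues are the diagonal entries, with algebraic multiplicity their repetition count


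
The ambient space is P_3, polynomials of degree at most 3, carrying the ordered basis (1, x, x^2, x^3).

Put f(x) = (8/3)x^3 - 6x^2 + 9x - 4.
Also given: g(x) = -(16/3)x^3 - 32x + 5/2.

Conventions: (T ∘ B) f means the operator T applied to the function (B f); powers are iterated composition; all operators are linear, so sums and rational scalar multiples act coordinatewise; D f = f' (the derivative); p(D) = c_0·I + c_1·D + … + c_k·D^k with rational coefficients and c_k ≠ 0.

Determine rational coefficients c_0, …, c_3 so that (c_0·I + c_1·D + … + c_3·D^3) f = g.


p(D) = -2·I − (3/2)·D − 2·D^2 − D^3, i.e. c_0 = -2, c_1 = -3/2, c_2 = -2, c_3 = -1

D^0 f = (8/3)x^3 - 6x^2 + 9x - 4
D^1 f = 8x^2 - 12x + 9
D^2 f = 16x - 12
D^3 f = 16
matching coefficients of g against c_0 f + c_1 Df + … from the top degree down determines the c_i
solution: c_0 = -2, c_1 = -3/2, c_2 = -2, c_3 = -1


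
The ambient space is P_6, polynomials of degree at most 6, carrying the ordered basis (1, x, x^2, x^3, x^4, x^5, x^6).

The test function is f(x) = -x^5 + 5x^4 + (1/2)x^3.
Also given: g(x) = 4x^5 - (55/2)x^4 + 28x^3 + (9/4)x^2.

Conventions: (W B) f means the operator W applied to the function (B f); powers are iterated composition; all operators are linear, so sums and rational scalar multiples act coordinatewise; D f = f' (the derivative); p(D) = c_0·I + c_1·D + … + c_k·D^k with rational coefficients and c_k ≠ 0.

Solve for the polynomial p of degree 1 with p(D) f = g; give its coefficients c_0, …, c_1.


c_0 = -4, c_1 = 3/2

D^0 f = -x^5 + 5x^4 + (1/2)x^3
D^1 f = -5x^4 + 20x^3 + (3/2)x^2
matching coefficients of g against c_0 f + c_1 Df + … from the top degree down determines the c_i
solution: c_0 = -4, c_1 = 3/2


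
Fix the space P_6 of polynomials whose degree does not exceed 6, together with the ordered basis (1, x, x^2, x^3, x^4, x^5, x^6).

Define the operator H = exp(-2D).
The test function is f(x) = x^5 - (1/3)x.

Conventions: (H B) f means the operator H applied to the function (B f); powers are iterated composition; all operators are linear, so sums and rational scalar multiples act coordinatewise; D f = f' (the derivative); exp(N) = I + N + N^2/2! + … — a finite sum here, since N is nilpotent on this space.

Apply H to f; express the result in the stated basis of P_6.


order-1 term: -10x^4 + 2/3
order-2 term: 40x^3
order-3 term: -80x^2
order-4 term: 80x
order-5 term: -32
the series for exp(-2D) f terminates at order 5
exp(-2D) f = x^5 - 10x^4 + 40x^3 - 80x^2 + (239/3)x - 94/3

the image equals g(x) = x^5 - 10x^4 + 40x^3 - 80x^2 + (239/3)x - 94/3


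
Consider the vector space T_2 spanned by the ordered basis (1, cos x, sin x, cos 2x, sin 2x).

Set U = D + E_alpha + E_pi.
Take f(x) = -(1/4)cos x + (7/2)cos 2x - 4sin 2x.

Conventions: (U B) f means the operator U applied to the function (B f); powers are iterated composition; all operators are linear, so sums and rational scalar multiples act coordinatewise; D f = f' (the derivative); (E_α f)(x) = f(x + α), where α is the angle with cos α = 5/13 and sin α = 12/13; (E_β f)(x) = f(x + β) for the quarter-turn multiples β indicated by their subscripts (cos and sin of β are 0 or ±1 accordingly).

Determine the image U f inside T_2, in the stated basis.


the image equals g(x) = (2/13)cos x + (25/52)sin x - (1657/169)cos 2x - (1803/169)sin 2x

D f = (1/4)sin x - 8cos 2x - 7sin 2x
E_alpha f = -(5/52)cos x + (3/13)sin x - (1793/338)cos 2x + (56/169)sin 2x
E_pi f = (1/4)cos x + (7/2)cos 2x - 4sin 2x
(D + E_alpha + E_pi) f = (2/13)cos x + (25/52)sin x - (1657/169)cos 2x - (1803/169)sin 2x


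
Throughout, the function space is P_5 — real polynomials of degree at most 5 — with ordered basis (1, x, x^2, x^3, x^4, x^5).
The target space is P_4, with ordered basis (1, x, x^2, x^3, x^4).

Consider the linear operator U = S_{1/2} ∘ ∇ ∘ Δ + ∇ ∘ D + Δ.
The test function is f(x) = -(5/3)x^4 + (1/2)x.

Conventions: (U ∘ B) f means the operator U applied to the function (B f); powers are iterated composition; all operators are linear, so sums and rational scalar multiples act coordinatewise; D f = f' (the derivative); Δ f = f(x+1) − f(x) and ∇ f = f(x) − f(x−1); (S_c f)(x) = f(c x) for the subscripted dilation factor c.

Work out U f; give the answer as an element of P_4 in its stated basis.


Δ f = -(20/3)x^3 - 10x^2 - (20/3)x - 7/6
∇ Δ f = -20x^2 - 10/3
S_{1/2} ∇ Δ f = -5x^2 - 10/3
D f = -(20/3)x^3 + 1/2
∇ D f = -20x^2 + 20x - 20/3
Δ f = -(20/3)x^3 - 10x^2 - (20/3)x - 7/6
(S_{1/2} ∘ ∇ ∘ Δ + ∇ ∘ D + Δ) f = -(20/3)x^3 - 35x^2 + (40/3)x - 67/6

the image equals g(x) = -(20/3)x^3 - 35x^2 + (40/3)x - 67/6


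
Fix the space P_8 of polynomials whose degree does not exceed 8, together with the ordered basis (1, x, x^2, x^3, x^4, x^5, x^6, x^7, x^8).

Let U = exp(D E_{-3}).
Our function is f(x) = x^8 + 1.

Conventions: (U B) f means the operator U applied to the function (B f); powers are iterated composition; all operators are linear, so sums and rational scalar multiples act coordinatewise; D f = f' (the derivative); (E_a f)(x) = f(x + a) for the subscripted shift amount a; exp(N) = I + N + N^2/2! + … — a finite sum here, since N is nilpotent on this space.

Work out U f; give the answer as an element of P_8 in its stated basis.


the result is g(x) = x^8 + 8x^7 - 140x^6 + 560x^5 + 5110x^4 - 56224x^3 + 153244x^2 + 124496x - 746446

order-1 term: 8x^7 - 168x^6 + 1512x^5 - 7560x^4 + 22680x^3 - 40824x^2 + 40824x - 17496
order-2 term: 28x^6 - 1008x^5 + 15120x^4 - 120960x^3 + 544320x^2 - 1306368x + 1306368
order-3 term: 56x^5 - 2520x^4 + 45360x^3 - 408240x^2 + 1837080x - 3306744
order-4 term: 70x^4 - 3360x^3 + 60480x^2 - 483840x + 1451520
order-5 term: 56x^3 - 2520x^2 + 37800x - 189000
order-6 term: 28x^2 - 1008x + 9072
order-7 term: 8x - 168
order-8 term: 1
the series for exp(D E_{-3}) f terminates at order 8
exp(D E_{-3}) f = x^8 + 8x^7 - 140x^6 + 560x^5 + 5110x^4 - 56224x^3 + 153244x^2 + 124496x - 746446


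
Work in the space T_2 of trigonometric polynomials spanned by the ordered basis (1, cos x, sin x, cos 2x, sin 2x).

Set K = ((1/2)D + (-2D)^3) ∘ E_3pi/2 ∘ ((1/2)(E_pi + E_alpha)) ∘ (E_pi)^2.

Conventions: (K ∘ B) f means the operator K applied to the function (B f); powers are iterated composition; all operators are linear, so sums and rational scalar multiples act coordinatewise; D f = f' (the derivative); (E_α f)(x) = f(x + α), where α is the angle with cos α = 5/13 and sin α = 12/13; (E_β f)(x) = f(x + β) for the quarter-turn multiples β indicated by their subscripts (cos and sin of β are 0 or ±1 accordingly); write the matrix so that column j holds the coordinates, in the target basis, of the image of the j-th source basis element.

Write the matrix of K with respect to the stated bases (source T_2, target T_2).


the matrix is [[0, 0, 0, 0, 0]; [0, -34/13, 51/13, 0, 0]; [0, -51/13, -34/13, 0, 0]; [0, 0, 0, 300/13, -125/13]; [0, 0, 0, 125/13, 300/13]] (rows listed top to bottom)

image of 1: 0
image of cos x: -(34/13)cos x - (51/13)sin x
image of sin x: (51/13)cos x - (34/13)sin x
image of cos 2x: (300/13)cos 2x + (125/13)sin 2x
image of sin 2x: -(125/13)cos 2x + (300/13)sin 2x
each image's coordinates form column j of the matrix


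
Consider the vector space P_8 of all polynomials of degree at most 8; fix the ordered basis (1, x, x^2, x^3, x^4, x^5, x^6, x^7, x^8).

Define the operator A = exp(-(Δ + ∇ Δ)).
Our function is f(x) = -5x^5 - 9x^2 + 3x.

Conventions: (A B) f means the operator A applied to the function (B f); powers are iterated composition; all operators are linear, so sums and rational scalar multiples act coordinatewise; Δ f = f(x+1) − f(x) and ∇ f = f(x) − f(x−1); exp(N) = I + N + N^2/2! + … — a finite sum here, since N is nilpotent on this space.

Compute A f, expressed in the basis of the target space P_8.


the result is g(x) = -5x^5 + 25x^4 + 100x^3 - 359x^2 - 254x + 375

order-1 term: 25x^4 + 150x^3 + 50x^2 + 93x + 29
order-2 term: -50x^3 - 450x^2 - 775x - 234
order-3 term: 50x^2 + 450x + 725
order-4 term: -25x - 150
order-5 term: 5
the series for exp(-(Δ + ∇ Δ)) f terminates at order 5
exp(-(Δ + ∇ Δ)) f = -5x^5 + 25x^4 + 100x^3 - 359x^2 - 254x + 375


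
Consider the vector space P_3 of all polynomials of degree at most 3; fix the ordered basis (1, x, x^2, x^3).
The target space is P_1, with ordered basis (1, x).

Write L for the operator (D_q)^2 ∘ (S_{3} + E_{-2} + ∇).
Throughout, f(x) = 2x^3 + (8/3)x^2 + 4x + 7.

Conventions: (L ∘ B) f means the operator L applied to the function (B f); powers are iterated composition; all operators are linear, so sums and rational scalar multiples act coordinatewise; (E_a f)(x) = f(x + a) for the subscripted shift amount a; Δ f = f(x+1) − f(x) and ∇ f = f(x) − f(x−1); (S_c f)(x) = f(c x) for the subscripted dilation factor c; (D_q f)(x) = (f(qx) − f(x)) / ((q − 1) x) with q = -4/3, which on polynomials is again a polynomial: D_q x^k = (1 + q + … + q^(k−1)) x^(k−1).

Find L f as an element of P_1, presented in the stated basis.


S_{3} f = 54x^3 + 24x^2 + 12x + 7
E_{-2} f = 2x^3 - (28/3)x^2 + (52/3)x - 19/3
∇ f = 6x^2 - (2/3)x + 10/3
(S_{3} + E_{-2} + ∇) f = 56x^3 + (62/3)x^2 + (86/3)x + 4
D_q (S_{3} + E_{-2} + ∇) f = (728/9)x^2 - (62/9)x + 86/3
D_q D_q (S_{3} + E_{-2} + ∇) f = -(728/27)x - 62/9

the result is g(x) = -(728/27)x - 62/9


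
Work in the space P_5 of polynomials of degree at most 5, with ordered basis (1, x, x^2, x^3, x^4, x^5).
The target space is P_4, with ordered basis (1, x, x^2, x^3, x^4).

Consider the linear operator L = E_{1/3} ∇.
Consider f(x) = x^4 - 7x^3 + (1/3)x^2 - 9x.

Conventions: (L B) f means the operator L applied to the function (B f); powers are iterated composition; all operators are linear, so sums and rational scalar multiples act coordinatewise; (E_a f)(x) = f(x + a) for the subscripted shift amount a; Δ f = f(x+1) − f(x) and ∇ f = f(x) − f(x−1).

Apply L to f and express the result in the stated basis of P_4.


g(x) = 4x^3 - 23x^2 + 9x - 314/27

∇ f = 4x^3 - 27x^2 + (77/3)x - 52/3
E_{1/3} ∇ f = 4x^3 - 23x^2 + 9x - 314/27


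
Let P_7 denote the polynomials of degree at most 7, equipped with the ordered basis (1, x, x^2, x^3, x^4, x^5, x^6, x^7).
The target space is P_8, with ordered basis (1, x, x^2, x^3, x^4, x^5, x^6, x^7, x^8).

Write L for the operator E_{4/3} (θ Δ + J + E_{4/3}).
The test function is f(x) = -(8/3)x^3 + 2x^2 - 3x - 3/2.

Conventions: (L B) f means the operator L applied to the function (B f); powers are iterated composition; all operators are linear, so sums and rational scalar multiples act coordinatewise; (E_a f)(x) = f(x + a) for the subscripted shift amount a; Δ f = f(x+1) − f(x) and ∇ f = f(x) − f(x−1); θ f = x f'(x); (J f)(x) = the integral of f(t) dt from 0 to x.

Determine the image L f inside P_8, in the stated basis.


Δ f = -8x^2 - 4x - 11/3
θ Δ f = -16x^2 - 4x
J f = -(2/3)x^4 + (2/3)x^3 - (3/2)x^2 - (3/2)x
E_{4/3} f = -(8/3)x^3 - (26/3)x^2 - (107/9)x - 1339/162
(θ Δ + J + E_{4/3}) f = -(2/3)x^4 - 2x^3 - (157/6)x^2 - (313/18)x - 1339/162
E_{4/3} (θ Δ + J + E_{4/3}) f = -(2/3)x^4 - (50/9)x^3 - (743/18)x^2 - (16873/162)x - 41221/486

the image equals g(x) = -(2/3)x^4 - (50/9)x^3 - (743/18)x^2 - (16873/162)x - 41221/486


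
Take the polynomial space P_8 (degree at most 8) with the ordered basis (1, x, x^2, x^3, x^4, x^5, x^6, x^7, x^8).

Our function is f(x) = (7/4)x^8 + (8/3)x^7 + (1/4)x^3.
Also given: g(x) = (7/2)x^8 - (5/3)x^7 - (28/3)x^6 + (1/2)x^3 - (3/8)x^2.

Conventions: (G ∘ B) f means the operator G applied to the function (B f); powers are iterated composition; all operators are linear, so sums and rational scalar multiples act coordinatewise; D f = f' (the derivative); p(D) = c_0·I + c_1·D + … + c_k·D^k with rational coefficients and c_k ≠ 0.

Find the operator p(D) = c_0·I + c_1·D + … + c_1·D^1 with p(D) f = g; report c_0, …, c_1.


D^0 f = (7/4)x^8 + (8/3)x^7 + (1/4)x^3
D^1 f = 14x^7 + (56/3)x^6 + (3/4)x^2
matching coefficients of g against c_0 f + c_1 Df + … from the top degree down determines the c_i
solution: c_0 = 2, c_1 = -1/2

c_0 = 2, c_1 = -1/2


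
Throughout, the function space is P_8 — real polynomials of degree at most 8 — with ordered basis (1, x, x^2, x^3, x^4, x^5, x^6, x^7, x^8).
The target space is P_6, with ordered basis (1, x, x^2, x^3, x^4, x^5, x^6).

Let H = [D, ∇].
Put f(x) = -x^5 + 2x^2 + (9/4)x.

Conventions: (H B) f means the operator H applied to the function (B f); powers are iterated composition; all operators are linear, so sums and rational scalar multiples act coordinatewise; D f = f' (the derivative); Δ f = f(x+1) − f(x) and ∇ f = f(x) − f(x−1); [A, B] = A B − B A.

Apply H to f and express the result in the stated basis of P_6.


the result is g(x) = 0

∇ f = -5x^4 + 10x^3 - 10x^2 + 9x - 3/4
D ∇ f = -20x^3 + 30x^2 - 20x + 9
D f = -5x^4 + 4x + 9/4
∇ D f = -20x^3 + 30x^2 - 20x + 9
[D, ∇] f = 0


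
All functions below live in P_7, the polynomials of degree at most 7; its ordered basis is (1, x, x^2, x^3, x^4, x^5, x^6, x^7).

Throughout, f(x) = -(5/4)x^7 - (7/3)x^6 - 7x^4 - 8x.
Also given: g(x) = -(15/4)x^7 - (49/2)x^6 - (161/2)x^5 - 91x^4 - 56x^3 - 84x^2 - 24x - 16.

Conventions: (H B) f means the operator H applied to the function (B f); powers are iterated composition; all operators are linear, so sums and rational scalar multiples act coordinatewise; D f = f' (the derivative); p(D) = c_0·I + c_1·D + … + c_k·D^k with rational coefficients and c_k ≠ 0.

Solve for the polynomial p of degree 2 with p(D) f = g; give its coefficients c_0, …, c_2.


D^0 f = -(5/4)x^7 - (7/3)x^6 - 7x^4 - 8x
D^1 f = -(35/4)x^6 - 14x^5 - 28x^3 - 8
D^2 f = -(105/2)x^5 - 70x^4 - 84x^2
matching coefficients of g against c_0 f + c_1 Df + … from the top degree down determines the c_i
solution: c_0 = 3, c_1 = 2, c_2 = 1

p(D) = 3·I + 2·D + D^2, i.e. c_0 = 3, c_1 = 2, c_2 = 1


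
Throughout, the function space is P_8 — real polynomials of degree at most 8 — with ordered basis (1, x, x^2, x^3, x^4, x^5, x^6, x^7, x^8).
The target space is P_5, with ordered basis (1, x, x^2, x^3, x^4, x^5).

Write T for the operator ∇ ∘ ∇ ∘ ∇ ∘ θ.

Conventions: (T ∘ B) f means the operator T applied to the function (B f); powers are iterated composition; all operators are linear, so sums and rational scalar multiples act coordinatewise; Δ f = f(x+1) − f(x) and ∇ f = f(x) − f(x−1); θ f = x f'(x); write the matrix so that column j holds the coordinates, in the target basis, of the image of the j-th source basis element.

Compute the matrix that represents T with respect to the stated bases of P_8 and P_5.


image of 1: 0
image of x: 0
image of x^2: 0
image of x^3: 18
image of x^4: 96x - 144
image of x^5: 300x^2 - 900x + 750
image of x^6: 720x^3 - 3240x^2 + 5400x - 3240
image of x^7: 1470x^4 - 8820x^3 + 22050x^2 - 26460x + 12642
image of x^8: 2688x^5 - 20160x^4 + 67200x^3 - 120960x^2 + 115584x - 46368
each image's coordinates form column j of the matrix

the matrix is [[0, 0, 0, 18, -144, 750, -3240, 12642, -46368]; [0, 0, 0, 0, 96, -900, 5400, -26460, 115584]; [0, 0, 0, 0, 0, 300, -3240, 22050, -120960]; [0, 0, 0, 0, 0, 0, 720, -8820, 67200]; [0, 0, 0, 0, 0, 0, 0, 1470, -20160]; [0, 0, 0, 0, 0, 0, 0, 0, 2688]] (rows listed top to bottom)


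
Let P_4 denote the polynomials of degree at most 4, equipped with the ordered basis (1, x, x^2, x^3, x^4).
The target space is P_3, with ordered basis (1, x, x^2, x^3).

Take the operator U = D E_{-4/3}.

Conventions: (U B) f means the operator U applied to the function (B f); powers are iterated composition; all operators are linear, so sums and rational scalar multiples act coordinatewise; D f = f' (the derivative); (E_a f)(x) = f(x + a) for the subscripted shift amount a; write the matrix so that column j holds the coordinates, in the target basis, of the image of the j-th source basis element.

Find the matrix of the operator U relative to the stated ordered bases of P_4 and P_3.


the matrix is [[0, 1, -8/3, 16/3, -256/27]; [0, 0, 2, -8, 64/3]; [0, 0, 0, 3, -16]; [0, 0, 0, 0, 4]] (rows listed top to bottom)

image of 1: 0
image of x: 1
image of x^2: 2x - 8/3
image of x^3: 3x^2 - 8x + 16/3
image of x^4: 4x^3 - 16x^2 + (64/3)x - 256/27
each image's coordinates form column j of the matrix


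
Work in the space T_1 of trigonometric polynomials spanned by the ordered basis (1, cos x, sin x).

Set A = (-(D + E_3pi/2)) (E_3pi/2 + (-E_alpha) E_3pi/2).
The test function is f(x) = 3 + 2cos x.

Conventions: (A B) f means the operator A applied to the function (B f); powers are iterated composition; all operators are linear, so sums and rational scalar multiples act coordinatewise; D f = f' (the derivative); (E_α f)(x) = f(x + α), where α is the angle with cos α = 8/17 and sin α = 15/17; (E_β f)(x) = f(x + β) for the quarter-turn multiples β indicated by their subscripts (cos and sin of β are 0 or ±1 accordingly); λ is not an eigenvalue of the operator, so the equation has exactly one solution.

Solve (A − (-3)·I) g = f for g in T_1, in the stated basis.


write g with unknown coordinates in the stated basis and equate coefficients in (A − (-3)·I) g = f
solving from the highest basis element down gives g = 1 + (2/3)cos x
check: A g = 0
so A g − (-3)·g = 3 + 2cos x = f ✓

the image equals g(x) = 1 + (2/3)cos x


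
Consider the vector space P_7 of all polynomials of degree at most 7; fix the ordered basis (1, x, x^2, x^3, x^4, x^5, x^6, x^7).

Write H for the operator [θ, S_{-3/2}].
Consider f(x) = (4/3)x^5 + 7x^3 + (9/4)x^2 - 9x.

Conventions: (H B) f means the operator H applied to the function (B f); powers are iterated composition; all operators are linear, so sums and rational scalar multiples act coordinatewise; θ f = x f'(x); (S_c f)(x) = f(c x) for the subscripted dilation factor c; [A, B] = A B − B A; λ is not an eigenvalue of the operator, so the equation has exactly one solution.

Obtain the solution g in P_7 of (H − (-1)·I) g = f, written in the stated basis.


write g with unknown coordinates in the stated basis and equate coefficients in (H − (-1)·I) g = f
solving from the highest basis element down gives g = (4/3)x^5 + 7x^3 + (9/4)x^2 - 9x
check: H g = 0
so H g − (-1)·g = (4/3)x^5 + 7x^3 + (9/4)x^2 - 9x = f ✓

the image equals g(x) = (4/3)x^5 + 7x^3 + (9/4)x^2 - 9x


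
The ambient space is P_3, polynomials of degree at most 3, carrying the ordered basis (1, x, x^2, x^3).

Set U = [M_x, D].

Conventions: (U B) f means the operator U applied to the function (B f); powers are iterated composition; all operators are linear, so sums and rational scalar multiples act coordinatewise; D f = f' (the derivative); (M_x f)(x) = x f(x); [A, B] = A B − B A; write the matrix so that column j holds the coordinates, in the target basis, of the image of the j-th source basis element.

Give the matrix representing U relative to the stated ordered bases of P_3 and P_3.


image of 1: -1
image of x: -x
image of x^2: -x^2
image of x^3: -x^3
each image's coordinates form column j of the matrix

the matrix is [[-1, 0, 0, 0]; [0, -1, 0, 0]; [0, 0, -1, 0]; [0, 0, 0, -1]] (rows listed top to bottom)


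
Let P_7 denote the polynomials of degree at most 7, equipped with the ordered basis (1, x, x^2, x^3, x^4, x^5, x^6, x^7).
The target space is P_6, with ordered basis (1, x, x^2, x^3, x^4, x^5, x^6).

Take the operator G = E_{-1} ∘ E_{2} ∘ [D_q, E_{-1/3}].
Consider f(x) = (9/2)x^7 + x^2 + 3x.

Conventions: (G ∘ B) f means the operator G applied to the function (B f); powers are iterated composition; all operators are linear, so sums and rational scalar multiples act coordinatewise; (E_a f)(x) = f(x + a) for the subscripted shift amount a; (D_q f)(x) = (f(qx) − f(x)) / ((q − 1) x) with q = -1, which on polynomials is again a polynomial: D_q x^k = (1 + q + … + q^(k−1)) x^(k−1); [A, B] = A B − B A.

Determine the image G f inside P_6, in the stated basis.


g(x) = 9x^5 + 48x^4 + (316/3)x^3 + (1072/9)x^2 + (208/3)x + 430/27

E_{-1/3} f = (9/2)x^7 - (21/2)x^6 + (21/2)x^5 - (35/6)x^4 + (35/18)x^3 + (11/18)x^2 + (385/162)x - 433/486
D_q E_{-1/3} f = (9/2)x^6 + (21/2)x^4 + (35/18)x^2 + 385/162
D_q f = (9/2)x^6 + 3
E_{-1/3} D_q f = (9/2)x^6 - 9x^5 + (15/2)x^4 - (10/3)x^3 + (5/6)x^2 - (1/9)x + 487/162
[D_q, E_{-1/3}] f = 9x^5 + 3x^4 + (10/3)x^3 + (10/9)x^2 + (1/9)x - 17/27
E_{2} [D_q, E_{-1/3}] f = 9x^5 + 93x^4 + (1162/3)x^3 + (7318/9)x^2 + (7745/9)x + 9901/27
E_{-1} E_{2} [D_q, E_{-1/3}] f = 9x^5 + 48x^4 + (316/3)x^3 + (1072/9)x^2 + (208/3)x + 430/27


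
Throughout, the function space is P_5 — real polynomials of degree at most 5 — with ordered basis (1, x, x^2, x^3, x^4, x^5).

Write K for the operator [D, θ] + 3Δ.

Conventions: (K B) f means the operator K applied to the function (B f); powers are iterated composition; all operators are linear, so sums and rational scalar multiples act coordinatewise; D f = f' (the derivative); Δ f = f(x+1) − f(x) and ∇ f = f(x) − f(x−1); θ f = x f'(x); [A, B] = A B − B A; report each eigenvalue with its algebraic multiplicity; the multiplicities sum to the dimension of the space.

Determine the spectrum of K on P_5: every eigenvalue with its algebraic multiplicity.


λ = 0 (multiplicity 6)

image of 1: 0
image of x: 4
image of x^2: 8x + 3
image of x^3: 12x^2 + 9x + 3
image of x^4: 16x^3 + 18x^2 + 12x + 3
image of x^5: 20x^4 + 30x^3 + 30x^2 + 15x + 3
the matrix is upper triangular; its diagonal is (0, 0, 0, 0, 0, 0)
for a triangular matrix the eigenvalues are the diagonal entries, with algebraic multiplicity their repetition count


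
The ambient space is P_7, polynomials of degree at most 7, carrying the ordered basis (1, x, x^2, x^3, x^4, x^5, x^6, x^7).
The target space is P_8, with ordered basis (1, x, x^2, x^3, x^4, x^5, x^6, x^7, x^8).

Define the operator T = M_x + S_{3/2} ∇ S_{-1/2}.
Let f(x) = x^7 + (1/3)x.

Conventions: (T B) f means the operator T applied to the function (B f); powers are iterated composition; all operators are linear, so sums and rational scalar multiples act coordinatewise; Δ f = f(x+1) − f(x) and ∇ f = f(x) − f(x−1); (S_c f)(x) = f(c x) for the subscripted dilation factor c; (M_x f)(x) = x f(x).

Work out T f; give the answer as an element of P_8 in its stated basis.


M_x f = x^8 + (1/3)x^2
S_{-1/2} f = -(1/128)x^7 - (1/6)x
∇ S_{-1/2} f = -(7/128)x^6 + (21/128)x^5 - (35/128)x^4 + (35/128)x^3 - (21/128)x^2 + (7/128)x - 67/384
S_{3/2} ∇ S_{-1/2} f = -(5103/8192)x^6 + (5103/4096)x^5 - (2835/2048)x^4 + (945/1024)x^3 - (189/512)x^2 + (21/256)x - 67/384
(M_x + S_{3/2} ∇ S_{-1/2}) f = x^8 - (5103/8192)x^6 + (5103/4096)x^5 - (2835/2048)x^4 + (945/1024)x^3 - (55/1536)x^2 + (21/256)x - 67/384

the result is g(x) = x^8 - (5103/8192)x^6 + (5103/4096)x^5 - (2835/2048)x^4 + (945/1024)x^3 - (55/1536)x^2 + (21/256)x - 67/384


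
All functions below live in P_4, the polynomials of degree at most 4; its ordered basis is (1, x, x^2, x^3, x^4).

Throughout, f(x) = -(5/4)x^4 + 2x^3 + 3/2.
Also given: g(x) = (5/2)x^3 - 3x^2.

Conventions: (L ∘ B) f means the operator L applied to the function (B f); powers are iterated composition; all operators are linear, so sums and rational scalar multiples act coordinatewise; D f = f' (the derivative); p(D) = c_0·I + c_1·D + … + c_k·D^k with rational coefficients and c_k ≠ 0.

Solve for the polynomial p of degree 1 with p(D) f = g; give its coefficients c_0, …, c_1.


D^0 f = -(5/4)x^4 + 2x^3 + 3/2
D^1 f = -5x^3 + 6x^2
matching coefficients of g against c_0 f + c_1 Df + … from the top degree down determines the c_i
solution: c_0 = 0, c_1 = -1/2

c_0 = 0, c_1 = -1/2


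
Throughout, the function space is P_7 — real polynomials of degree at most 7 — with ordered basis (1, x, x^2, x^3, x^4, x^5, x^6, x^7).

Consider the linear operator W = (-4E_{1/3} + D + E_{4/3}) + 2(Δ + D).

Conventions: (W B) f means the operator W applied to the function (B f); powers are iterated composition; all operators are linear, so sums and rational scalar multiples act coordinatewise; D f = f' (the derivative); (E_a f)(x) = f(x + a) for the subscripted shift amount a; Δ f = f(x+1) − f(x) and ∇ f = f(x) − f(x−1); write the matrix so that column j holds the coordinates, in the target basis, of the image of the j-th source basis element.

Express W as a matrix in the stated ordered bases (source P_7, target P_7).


the matrix is [[-3, 5, 10/3, 38/9, 46/9, 502/81, 1850/243, 2306/243]; [0, -3, 10, 10, 152/9, 230/9, 1004/27, 12950/243]; [0, 0, -3, 15, 20, 380/9, 230/3, 3514/27]; [0, 0, 0, -3, 20, 100/3, 760/9, 1610/9]; [0, 0, 0, 0, -3, 25, 50, 1330/9]; [0, 0, 0, 0, 0, -3, 30, 70]; [0, 0, 0, 0, 0, 0, -3, 35]; [0, 0, 0, 0, 0, 0, 0, -3]] (rows listed top to bottom)

image of 1: -3
image of x: -3x + 5
image of x^2: -3x^2 + 10x + 10/3
image of x^3: -3x^3 + 15x^2 + 10x + 38/9
image of x^4: -3x^4 + 20x^3 + 20x^2 + (152/9)x + 46/9
image of x^5: -3x^5 + 25x^4 + (100/3)x^3 + (380/9)x^2 + (230/9)x + 502/81
image of x^6: -3x^6 + 30x^5 + 50x^4 + (760/9)x^3 + (230/3)x^2 + (1004/27)x + 1850/243
image of x^7: -3x^7 + 35x^6 + 70x^5 + (1330/9)x^4 + (1610/9)x^3 + (3514/27)x^2 + (12950/243)x + 2306/243
each image's coordinates form column j of the matrix


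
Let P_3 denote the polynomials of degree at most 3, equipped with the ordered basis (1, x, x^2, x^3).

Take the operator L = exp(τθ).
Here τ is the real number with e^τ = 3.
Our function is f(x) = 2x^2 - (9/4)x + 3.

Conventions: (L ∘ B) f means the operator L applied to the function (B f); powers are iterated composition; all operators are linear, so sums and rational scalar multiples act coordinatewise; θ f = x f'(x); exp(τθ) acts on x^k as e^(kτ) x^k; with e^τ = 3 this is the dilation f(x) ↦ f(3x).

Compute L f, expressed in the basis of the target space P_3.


exp(τθ) x^k = e^(kτ) x^k; with e^τ = 3 this sends x^k to 3^k x^k
x ↦ 3 x
x^2 ↦ 9 x^2
applying this coordinatewise to f: exp(τθ) f = 18x^2 - (27/4)x + 3

the image equals g(x) = 18x^2 - (27/4)x + 3


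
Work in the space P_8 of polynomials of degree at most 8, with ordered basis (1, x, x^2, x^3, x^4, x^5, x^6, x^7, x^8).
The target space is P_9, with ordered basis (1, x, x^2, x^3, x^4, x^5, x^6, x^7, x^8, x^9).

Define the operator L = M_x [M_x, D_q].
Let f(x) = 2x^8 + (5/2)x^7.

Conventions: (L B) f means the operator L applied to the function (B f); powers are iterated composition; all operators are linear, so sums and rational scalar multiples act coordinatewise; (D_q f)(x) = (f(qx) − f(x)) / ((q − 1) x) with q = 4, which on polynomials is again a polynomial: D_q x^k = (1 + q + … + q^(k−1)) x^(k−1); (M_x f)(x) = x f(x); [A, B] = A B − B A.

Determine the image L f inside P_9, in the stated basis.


D_q f = 43690x^7 + (27305/2)x^6
M_x D_q f = 43690x^8 + (27305/2)x^7
M_x f = 2x^9 + (5/2)x^8
D_q M_x f = 174762x^8 + (109225/2)x^7
[M_x, D_q] f = -131072x^8 - 40960x^7
M_x [M_x, D_q] f = -131072x^9 - 40960x^8

g(x) = -131072x^9 - 40960x^8


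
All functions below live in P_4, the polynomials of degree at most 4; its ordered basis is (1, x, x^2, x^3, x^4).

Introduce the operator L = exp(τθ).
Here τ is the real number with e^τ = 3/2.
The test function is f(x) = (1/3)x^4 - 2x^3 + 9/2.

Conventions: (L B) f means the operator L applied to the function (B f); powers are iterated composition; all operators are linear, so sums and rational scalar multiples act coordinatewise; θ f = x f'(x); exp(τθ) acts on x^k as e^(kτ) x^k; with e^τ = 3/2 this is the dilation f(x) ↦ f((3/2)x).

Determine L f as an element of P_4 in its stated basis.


the result is g(x) = (27/16)x^4 - (27/4)x^3 + 9/2

exp(τθ) x^k = e^(kτ) x^k; with e^τ = 3/2 this sends x^k to (3/2)^k x^k
x^3 ↦ 27/8 x^3
x^4 ↦ 81/16 x^4
applying this coordinatewise to f: exp(τθ) f = (27/16)x^4 - (27/4)x^3 + 9/2


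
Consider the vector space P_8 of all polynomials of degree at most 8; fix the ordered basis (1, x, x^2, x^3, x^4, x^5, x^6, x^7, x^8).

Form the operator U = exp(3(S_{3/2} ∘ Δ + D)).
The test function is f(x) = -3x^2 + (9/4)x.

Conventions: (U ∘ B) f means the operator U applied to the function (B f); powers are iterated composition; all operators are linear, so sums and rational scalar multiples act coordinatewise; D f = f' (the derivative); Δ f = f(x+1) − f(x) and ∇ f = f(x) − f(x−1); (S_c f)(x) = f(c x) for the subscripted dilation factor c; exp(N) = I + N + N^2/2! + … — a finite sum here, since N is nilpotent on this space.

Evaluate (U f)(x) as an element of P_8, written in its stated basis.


the result is g(x) = -3x^2 - (171/4)x - 261/2

order-1 term: -45x + 9/2
order-2 term: -135
the series for exp(3(S_{3/2} ∘ Δ + D)) f terminates at order 2
exp(3(S_{3/2} ∘ Δ + D)) f = -3x^2 - (171/4)x - 261/2


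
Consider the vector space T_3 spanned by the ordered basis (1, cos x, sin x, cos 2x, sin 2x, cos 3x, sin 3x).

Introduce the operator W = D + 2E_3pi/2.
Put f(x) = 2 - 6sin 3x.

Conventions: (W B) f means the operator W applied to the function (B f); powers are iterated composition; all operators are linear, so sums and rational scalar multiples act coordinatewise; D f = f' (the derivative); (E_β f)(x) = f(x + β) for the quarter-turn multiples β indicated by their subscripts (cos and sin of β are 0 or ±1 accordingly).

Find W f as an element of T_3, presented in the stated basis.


g(x) = 4 - 30cos 3x

D f = -18cos 3x
E_3pi/2 f = 2 - 6cos 3x
(2E_3pi/2) f = 4 - 12cos 3x
(D + 2E_3pi/2) f = 4 - 30cos 3x


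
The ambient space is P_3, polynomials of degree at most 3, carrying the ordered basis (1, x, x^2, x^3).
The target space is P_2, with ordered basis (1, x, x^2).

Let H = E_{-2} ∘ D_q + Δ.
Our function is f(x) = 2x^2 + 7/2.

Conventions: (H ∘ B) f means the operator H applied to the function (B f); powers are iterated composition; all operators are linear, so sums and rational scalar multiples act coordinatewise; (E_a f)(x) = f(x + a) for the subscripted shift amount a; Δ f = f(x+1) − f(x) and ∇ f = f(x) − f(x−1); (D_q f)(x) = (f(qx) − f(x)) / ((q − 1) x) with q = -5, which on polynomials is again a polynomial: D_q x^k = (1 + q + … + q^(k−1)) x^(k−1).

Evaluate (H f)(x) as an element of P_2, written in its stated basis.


D_q f = -8x
E_{-2} D_q f = -8x + 16
Δ f = 4x + 2
(E_{-2} ∘ D_q + Δ) f = -4x + 18

g(x) = -4x + 18


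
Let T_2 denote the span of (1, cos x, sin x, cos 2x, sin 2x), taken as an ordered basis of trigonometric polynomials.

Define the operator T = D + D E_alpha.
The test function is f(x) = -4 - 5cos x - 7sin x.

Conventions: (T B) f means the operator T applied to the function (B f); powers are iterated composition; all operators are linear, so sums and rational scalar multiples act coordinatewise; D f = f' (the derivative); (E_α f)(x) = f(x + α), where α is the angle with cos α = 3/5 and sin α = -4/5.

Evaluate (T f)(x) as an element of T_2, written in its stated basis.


the result is g(x) = -(76/5)cos x + (12/5)sin x

D f = -7cos x + 5sin x
E_alpha f = -4 + (13/5)cos x - (41/5)sin x
D E_alpha f = -(41/5)cos x - (13/5)sin x
(D + D E_alpha) f = -(76/5)cos x + (12/5)sin x


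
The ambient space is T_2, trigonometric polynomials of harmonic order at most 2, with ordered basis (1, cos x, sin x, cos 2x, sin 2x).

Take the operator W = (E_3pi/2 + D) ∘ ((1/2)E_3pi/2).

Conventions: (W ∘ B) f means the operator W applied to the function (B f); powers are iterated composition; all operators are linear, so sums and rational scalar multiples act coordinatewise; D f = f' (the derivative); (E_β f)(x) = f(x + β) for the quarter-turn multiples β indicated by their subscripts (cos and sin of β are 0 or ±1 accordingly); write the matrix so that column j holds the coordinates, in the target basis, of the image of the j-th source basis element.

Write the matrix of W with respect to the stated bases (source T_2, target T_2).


the matrix is [[1/2, 0, 0, 0, 0]; [0, 0, 0, 0, 0]; [0, 0, 0, 0, 0]; [0, 0, 0, 1/2, -1]; [0, 0, 0, 1, 1/2]] (rows listed top to bottom)

image of 1: 1/2
image of cos x: 0
image of sin x: 0
image of cos 2x: (1/2)cos 2x + sin 2x
image of sin 2x: -cos 2x + (1/2)sin 2x
each image's coordinates form column j of the matrix


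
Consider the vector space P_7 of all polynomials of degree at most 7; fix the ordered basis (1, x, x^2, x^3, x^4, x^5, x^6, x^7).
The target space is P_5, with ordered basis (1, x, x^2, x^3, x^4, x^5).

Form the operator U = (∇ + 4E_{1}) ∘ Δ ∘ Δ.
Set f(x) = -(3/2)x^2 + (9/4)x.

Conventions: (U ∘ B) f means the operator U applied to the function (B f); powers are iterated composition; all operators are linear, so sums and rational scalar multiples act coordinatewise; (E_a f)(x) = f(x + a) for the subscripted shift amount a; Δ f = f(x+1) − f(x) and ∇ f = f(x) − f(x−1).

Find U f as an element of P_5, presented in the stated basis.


Δ f = -3x + 3/4
Δ Δ f = -3
∇ (Δ ∘ Δ) f = 0
E_{1} (Δ ∘ Δ) f = -3
(4E_{1}) (Δ ∘ Δ) f = -12
(∇ + 4E_{1}) (Δ ∘ Δ) f = -12

g(x) = -12


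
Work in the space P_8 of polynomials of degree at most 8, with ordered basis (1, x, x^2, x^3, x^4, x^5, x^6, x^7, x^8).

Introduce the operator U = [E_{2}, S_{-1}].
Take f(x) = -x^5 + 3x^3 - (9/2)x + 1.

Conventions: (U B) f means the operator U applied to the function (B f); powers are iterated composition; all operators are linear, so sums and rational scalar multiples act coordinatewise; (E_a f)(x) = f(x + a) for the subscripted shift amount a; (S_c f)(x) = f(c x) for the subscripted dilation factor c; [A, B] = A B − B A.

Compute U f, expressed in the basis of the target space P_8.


g(x) = 20x^4 + 124x^2 + 34

S_{-1} f = x^5 - 3x^3 + (9/2)x + 1
E_{2} S_{-1} f = x^5 + 10x^4 + 37x^3 + 62x^2 + (97/2)x + 18
E_{2} f = -x^5 - 10x^4 - 37x^3 - 62x^2 - (97/2)x - 16
S_{-1} E_{2} f = x^5 - 10x^4 + 37x^3 - 62x^2 + (97/2)x - 16
[E_{2}, S_{-1}] f = 20x^4 + 124x^2 + 34


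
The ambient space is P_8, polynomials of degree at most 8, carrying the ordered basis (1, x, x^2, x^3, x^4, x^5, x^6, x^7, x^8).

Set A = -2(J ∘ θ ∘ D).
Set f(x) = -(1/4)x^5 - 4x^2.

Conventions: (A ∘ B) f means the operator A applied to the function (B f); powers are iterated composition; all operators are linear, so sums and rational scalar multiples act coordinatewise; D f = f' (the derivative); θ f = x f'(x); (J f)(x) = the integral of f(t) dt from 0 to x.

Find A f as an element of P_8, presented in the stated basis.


D f = -(5/4)x^4 - 8x
θ D f = -5x^4 - 8x
J θ D f = -x^5 - 4x^2
(-2(J ∘ θ ∘ D)) f = 2x^5 + 8x^2

the result is g(x) = 2x^5 + 8x^2


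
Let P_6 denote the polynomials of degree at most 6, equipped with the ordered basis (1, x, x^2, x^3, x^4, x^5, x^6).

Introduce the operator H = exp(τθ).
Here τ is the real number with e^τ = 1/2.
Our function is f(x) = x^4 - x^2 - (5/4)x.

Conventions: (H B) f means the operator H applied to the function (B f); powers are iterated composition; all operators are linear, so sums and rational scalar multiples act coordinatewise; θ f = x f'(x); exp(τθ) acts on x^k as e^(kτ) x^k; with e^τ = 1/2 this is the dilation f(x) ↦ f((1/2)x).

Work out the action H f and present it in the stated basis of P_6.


g(x) = (1/16)x^4 - (1/4)x^2 - (5/8)x

exp(τθ) x^k = e^(kτ) x^k; with e^τ = 1/2 this sends x^k to (1/2)^k x^k
x ↦ 1/2 x
x^2 ↦ 1/4 x^2
x^4 ↦ 1/16 x^4
applying this coordinatewise to f: exp(τθ) f = (1/16)x^4 - (1/4)x^2 - (5/8)x


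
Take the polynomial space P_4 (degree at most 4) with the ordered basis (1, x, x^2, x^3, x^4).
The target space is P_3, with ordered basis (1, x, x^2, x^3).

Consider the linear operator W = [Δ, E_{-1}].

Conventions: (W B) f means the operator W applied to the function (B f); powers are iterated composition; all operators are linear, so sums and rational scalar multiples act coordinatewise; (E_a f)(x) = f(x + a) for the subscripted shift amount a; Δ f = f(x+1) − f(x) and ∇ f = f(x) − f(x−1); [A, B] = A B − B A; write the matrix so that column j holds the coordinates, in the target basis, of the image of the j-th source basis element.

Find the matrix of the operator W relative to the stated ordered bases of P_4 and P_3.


image of 1: 0
image of x: 0
image of x^2: 0
image of x^3: 0
image of x^4: 0
each image's coordinates form column j of the matrix

the matrix is [[0, 0, 0, 0, 0]; [0, 0, 0, 0, 0]; [0, 0, 0, 0, 0]; [0, 0, 0, 0, 0]] (rows listed top to bottom)


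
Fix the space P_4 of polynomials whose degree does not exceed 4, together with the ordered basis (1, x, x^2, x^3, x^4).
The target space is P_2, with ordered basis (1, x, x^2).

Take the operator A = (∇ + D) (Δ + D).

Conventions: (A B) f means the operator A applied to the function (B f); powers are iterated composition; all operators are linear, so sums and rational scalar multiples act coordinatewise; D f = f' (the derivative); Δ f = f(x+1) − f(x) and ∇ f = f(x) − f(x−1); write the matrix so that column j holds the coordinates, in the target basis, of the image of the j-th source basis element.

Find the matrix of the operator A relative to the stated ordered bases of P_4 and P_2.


image of 1: 0
image of x: 0
image of x^2: 8
image of x^3: 24x
image of x^4: 48x^2 + 10
each image's coordinates form column j of the matrix

the matrix is [[0, 0, 8, 0, 10]; [0, 0, 0, 24, 0]; [0, 0, 0, 0, 48]] (rows listed top to bottom)
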